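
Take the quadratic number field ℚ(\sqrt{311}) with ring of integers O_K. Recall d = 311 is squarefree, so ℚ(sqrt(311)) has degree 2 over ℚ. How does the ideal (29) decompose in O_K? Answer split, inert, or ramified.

remains prime (inert)

311 mod 4 = 3, hence disc K = 4·311 = 1244 and O_K = ℤ[√311].
29 ∤ 1244, so 29 is unramified.
(311/29) = 21^14 mod 29 = 28, giving Legendre symbol -1.
Legendre symbol -1 ⇒ 29 is inert.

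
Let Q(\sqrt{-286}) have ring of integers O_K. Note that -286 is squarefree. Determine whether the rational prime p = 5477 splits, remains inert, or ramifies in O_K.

p splits

-286 mod 4 = 2, hence disc K = 4·(-286) = -1144 and O_K = ℤ[√-286].
Since gcd(5477, -1144) = 1 the prime 5477 does not ramify.
(-286/5477) = 5191^2738 mod 5477 = 1, giving Legendre symbol 1.
d is a quadratic residue mod p, hence 5477 splits in O_K.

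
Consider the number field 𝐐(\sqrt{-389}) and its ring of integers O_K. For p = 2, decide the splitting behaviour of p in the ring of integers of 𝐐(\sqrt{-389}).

ramified — (2) = 𝔭²

-389 mod 4 = 3, hence disc K = 4·(-389) = -1556 and O_K = ℤ[√-389].
2 divides disc(K) = -1556, so 2 ramifies.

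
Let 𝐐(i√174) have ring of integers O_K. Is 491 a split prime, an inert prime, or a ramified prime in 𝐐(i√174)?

491 remains inert

-174 mod 4 = 2, hence disc K = 4·(-174) = -696 and O_K = ℤ[√-174].
491 ∤ -696, so 491 is unramified.
Compute (-174/491) via Euler: 317^((491-1)/2) mod 491 = 490, so (-174/491) = -1.
d is a non-residue mod p, hence 491 remains inert in O_K.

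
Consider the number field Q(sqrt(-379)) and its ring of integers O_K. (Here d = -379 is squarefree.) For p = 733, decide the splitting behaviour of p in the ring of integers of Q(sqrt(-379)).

remains prime (inert)

Since -379 ≡ 1 mod 4, the ring of integers is ℤ[(1+√-379)/2] with discriminant -379.
Since gcd(733, -379) = 1 the prime 733 does not ramify.
(-379/733) = 354^366 mod 733 = 732, giving Legendre symbol -1.
d is a non-residue mod p, hence 733 remains inert in O_K.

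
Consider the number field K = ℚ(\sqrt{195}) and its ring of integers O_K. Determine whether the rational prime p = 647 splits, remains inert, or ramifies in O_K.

195 mod 4 = 3, hence disc K = 4·195 = 780 and O_K = ℤ[√195].
disc(K) = 780 is not divisible by 647; 647 is unramified.
Euler's criterion: 195^323 mod 647 = 646. Thus (195|647) = -1.
(195/647) = -1, so 647 is inert.

p is inert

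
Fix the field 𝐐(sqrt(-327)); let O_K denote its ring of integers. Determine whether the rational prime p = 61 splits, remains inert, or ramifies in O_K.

splits completely

Since -327 ≡ 1 mod 4, the ring of integers is ℤ[(1+√-327)/2] with discriminant -327.
61 ∤ -327, so 61 is unramified.
(-327/61) = 39^30 mod 61 = 1, giving Legendre symbol 1.
Legendre symbol 1 ⇒ 61 is split.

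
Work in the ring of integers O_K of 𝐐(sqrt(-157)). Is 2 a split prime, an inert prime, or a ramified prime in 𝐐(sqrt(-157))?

d = -157 ≡ 3 (mod 4), so O_K = ℤ[√-157] and disc(K) = 4d = -628.
2 divides disc(K) = -628, so 2 ramifies.

ramified — (2) = 𝔭²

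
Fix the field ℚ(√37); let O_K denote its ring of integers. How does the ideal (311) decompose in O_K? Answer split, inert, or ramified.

37 mod 4 = 1, hence disc K = 37 and O_K = ℤ[(1+√37)/2].
311 ∤ 37, so 311 is unramified.
Legendre symbol by Euler's criterion: (37/311) ≡ 37^155 ≡ 310 (mod 311), i.e. (37/311) = -1.
Legendre symbol -1 ⇒ 311 is inert.

inert — (311) stays prime in O_K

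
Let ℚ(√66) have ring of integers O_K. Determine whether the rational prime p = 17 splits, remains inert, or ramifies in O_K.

Since 66 ≢ 1 mod 4, the ring of integers is ℤ[√66] with discriminant 4·66 = 264.
disc(K) = 264 is not divisible by 17; 17 is unramified.
(66/17) = 15^8 mod 17 = 1, giving Legendre symbol 1.
d is a quadratic residue mod p, hence 17 splits in O_K.

splits completely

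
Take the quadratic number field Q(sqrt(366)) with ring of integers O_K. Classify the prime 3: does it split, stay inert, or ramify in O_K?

366 mod 4 = 2, hence disc K = 4·366 = 1464 and O_K = ℤ[√366].
disc(K) = 1464 = 3·488, so p = 3 is ramified.

3 is ramified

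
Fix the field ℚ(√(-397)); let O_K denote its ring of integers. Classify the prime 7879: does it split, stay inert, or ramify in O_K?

split — (7879) = 𝔭₁𝔭₂ with 𝔭₁ ≠ 𝔭₂

Since -397 ≢ 1 mod 4, the ring of integers is ℤ[√-397] with discriminant 4·(-397) = -1588.
Since gcd(7879, -1588) = 1 the prime 7879 does not ramify.
Euler's criterion: (-397)^3939 mod 7879 = 1. Thus (-397|7879) = 1.
(-397/7879) = 1, so 7879 splits.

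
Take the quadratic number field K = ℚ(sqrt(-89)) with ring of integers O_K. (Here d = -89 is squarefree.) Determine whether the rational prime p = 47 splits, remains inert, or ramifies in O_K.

d = -89 ≡ 3 (mod 4), so O_K = ℤ[√-89] and disc(K) = 4d = -356.
disc(K) = -356 is not divisible by 47; 47 is unramified.
Euler's criterion: (-89)^23 mod 47 = 46. Thus (-89|47) = -1.
(-89/47) = -1, so 47 is inert.

inert — (47) stays prime in O_K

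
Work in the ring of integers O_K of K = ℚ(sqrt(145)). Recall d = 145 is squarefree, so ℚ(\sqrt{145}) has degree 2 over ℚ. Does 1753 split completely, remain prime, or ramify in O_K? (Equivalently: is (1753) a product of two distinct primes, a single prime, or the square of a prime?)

145 mod 4 = 1, hence disc K = 145 and O_K = ℤ[(1+√145)/2].
1753 ∤ 145, so 1753 is unramified.
Compute (145/1753) via Euler: 145^((1753-1)/2) mod 1753 = 1752, so (145/1753) = -1.
d is a non-residue mod p, hence 1753 remains inert in O_K.

1753 remains inert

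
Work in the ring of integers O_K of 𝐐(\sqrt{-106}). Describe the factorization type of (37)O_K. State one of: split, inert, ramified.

p is inert

-106 mod 4 = 2, hence disc K = 4·(-106) = -424 and O_K = ℤ[√-106].
Since gcd(37, -424) = 1 the prime 37 does not ramify.
Legendre symbol by Euler's criterion: (-106/37) ≡ (-106)^18 ≡ 36 (mod 37), i.e. (-106/37) = -1.
Legendre symbol -1 ⇒ 37 is inert.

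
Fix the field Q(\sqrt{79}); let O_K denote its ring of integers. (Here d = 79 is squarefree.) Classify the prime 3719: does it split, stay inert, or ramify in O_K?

Since 79 ≢ 1 mod 4, the ring of integers is ℤ[√79] with discriminant 4·79 = 316.
disc(K) = 316 is not divisible by 3719; 3719 is unramified.
(79/3719) = 79^1859 mod 3719 = 1, giving Legendre symbol 1.
Legendre symbol 1 ⇒ 3719 is split.

3719 splits in O_K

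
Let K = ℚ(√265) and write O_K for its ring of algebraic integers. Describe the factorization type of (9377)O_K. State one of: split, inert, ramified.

p is inert

d = 265 ≡ 1 (mod 4), so O_K = ℤ[(1+√265)/2] and disc(K) = d = 265.
disc(K) = 265 is not divisible by 9377; 9377 is unramified.
Euler's criterion: 265^4688 mod 9377 = 9376. Thus (265|9377) = -1.
(265/9377) = -1, so 9377 is inert.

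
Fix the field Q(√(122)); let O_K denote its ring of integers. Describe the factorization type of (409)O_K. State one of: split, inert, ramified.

inert

122 mod 4 = 2, hence disc K = 4·122 = 488 and O_K = ℤ[√122].
disc(K) = 488 is not divisible by 409; 409 is unramified.
Legendre symbol by Euler's criterion: (122/409) ≡ 122^204 ≡ 408 (mod 409), i.e. (122/409) = -1.
Legendre symbol -1 ⇒ 409 is inert.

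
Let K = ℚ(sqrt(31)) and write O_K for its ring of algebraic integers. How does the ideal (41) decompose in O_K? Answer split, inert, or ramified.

split

31 mod 4 = 3, hence disc K = 4·31 = 124 and O_K = ℤ[√31].
41 ∤ 124, so 41 is unramified.
Legendre symbol by Euler's criterion: (31/41) ≡ 31^20 ≡ 1 (mod 41), i.e. (31/41) = 1.
d is a quadratic residue mod p, hence 41 splits in O_K.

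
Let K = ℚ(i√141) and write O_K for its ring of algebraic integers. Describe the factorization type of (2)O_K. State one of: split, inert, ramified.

ramifies in O_K

d = -141 ≡ 3 (mod 4), so O_K = ℤ[√-141] and disc(K) = 4d = -564.
Ramification test: 2 | -564. The prime 2 ramifies in K.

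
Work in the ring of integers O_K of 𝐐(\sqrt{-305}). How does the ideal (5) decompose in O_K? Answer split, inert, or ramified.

d = -305 ≡ 3 (mod 4), so O_K = ℤ[√-305] and disc(K) = 4d = -1220.
Ramification test: 5 | -1220. The prime 5 ramifies in K.

ramified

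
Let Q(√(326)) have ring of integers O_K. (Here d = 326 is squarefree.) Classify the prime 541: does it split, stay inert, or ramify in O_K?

d = 326 ≡ 2 (mod 4), so O_K = ℤ[√326] and disc(K) = 4d = 1304.
541 ∤ 1304, so 541 is unramified.
Legendre symbol by Euler's criterion: (326/541) ≡ 326^270 ≡ 1 (mod 541), i.e. (326/541) = 1.
d is a quadratic residue mod p, hence 541 splits in O_K.

split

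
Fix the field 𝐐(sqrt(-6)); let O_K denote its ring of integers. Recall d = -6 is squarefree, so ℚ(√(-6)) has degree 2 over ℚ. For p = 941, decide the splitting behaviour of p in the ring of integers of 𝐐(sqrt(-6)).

-6 mod 4 = 2, hence disc K = 4·(-6) = -24 and O_K = ℤ[√-6].
Since gcd(941, -24) = 1 the prime 941 does not ramify.
(-6/941) = 935^470 mod 941 = 1, giving Legendre symbol 1.
Legendre symbol 1 ⇒ 941 is split.

split — (941) = 𝔭₁𝔭₂ with 𝔭₁ ≠ 𝔭₂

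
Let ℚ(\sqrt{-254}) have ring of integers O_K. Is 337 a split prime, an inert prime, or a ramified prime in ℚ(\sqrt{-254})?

Since -254 ≢ 1 mod 4, the ring of integers is ℤ[√-254] with discriminant 4·(-254) = -1016.
Since gcd(337, -1016) = 1 the prime 337 does not ramify.
Euler's criterion: (-254)^168 mod 337 = 336. Thus (-254|337) = -1.
Legendre symbol -1 ⇒ 337 is inert.

p is inert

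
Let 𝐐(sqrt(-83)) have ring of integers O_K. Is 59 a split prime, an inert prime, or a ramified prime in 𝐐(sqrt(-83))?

d = -83 ≡ 1 (mod 4), so O_K = ℤ[(1+√-83)/2] and disc(K) = d = -83.
disc(K) = -83 is not divisible by 59; 59 is unramified.
Compute (-83/59) via Euler: 35^((59-1)/2) mod 59 = 1, so (-83/59) = 1.
d is a quadratic residue mod p, hence 59 splits in O_K.

split — (59) = 𝔭₁𝔭₂ with 𝔭₁ ≠ 𝔭₂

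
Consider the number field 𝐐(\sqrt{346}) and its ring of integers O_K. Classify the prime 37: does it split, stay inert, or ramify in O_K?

remains prime (inert)

Since 346 ≢ 1 mod 4, the ring of integers is ℤ[√346] with discriminant 4·346 = 1384.
disc(K) = 1384 is not divisible by 37; 37 is unramified.
Compute (346/37) via Euler: 13^((37-1)/2) mod 37 = 36, so (346/37) = -1.
Legendre symbol -1 ⇒ 37 is inert.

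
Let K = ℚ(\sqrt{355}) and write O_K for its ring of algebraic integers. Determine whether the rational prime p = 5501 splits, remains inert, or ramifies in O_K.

355 mod 4 = 3, hence disc K = 4·355 = 1420 and O_K = ℤ[√355].
disc(K) = 1420 is not divisible by 5501; 5501 is unramified.
Compute (355/5501) via Euler: 355^((5501-1)/2) mod 5501 = 5500, so (355/5501) = -1.
d is a non-residue mod p, hence 5501 remains inert in O_K.

inert — (5501) stays prime in O_K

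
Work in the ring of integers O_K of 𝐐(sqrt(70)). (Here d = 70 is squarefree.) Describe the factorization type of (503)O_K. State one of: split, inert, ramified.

remains prime (inert)

d = 70 ≡ 2 (mod 4), so O_K = ℤ[√70] and disc(K) = 4d = 280.
503 ∤ 280, so 503 is unramified.
Compute (70/503) via Euler: 70^((503-1)/2) mod 503 = 502, so (70/503) = -1.
d is a non-residue mod p, hence 503 remains inert in O_K.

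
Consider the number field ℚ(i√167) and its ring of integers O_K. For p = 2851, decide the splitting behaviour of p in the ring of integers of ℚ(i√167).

p splits

Since -167 ≡ 1 mod 4, the ring of integers is ℤ[(1+√-167)/2] with discriminant -167.
Since gcd(2851, -167) = 1 the prime 2851 does not ramify.
Legendre symbol by Euler's criterion: (-167/2851) ≡ (-167)^1425 ≡ 1 (mod 2851), i.e. (-167/2851) = 1.
Legendre symbol 1 ⇒ 2851 is split.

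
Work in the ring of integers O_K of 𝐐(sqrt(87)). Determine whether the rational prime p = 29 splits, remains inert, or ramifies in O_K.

d = 87 ≡ 3 (mod 4), so O_K = ℤ[√87] and disc(K) = 4d = 348.
disc(K) = 348 = 29·12, so p = 29 is ramified.

ramified — (29) = 𝔭²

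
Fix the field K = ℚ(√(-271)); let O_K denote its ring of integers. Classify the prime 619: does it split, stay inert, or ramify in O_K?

Since -271 ≡ 1 mod 4, the ring of integers is ℤ[(1+√-271)/2] with discriminant -271.
619 ∤ -271, so 619 is unramified.
Compute (-271/619) via Euler: 348^((619-1)/2) mod 619 = 1, so (-271/619) = 1.
(-271/619) = 1, so 619 splits.

split — (619) = 𝔭₁𝔭₂ with 𝔭₁ ≠ 𝔭₂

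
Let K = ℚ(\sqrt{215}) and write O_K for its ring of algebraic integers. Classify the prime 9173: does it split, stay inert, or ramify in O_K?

215 mod 4 = 3, hence disc K = 4·215 = 860 and O_K = ℤ[√215].
Since gcd(9173, 860) = 1 the prime 9173 does not ramify.
Legendre symbol by Euler's criterion: (215/9173) ≡ 215^4586 ≡ 9172 (mod 9173), i.e. (215/9173) = -1.
d is a non-residue mod p, hence 9173 remains inert in O_K.

9173 remains inert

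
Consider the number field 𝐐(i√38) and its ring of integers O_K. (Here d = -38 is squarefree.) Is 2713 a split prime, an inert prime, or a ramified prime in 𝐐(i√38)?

2713 remains inert

-38 mod 4 = 2, hence disc K = 4·(-38) = -152 and O_K = ℤ[√-38].
disc(K) = -152 is not divisible by 2713; 2713 is unramified.
Legendre symbol by Euler's criterion: (-38/2713) ≡ (-38)^1356 ≡ 2712 (mod 2713), i.e. (-38/2713) = -1.
(-38/2713) = -1, so 2713 is inert.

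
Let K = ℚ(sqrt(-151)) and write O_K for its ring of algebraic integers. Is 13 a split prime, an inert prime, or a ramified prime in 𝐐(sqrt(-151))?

d = -151 ≡ 1 (mod 4), so O_K = ℤ[(1+√-151)/2] and disc(K) = d = -151.
disc(K) = -151 is not divisible by 13; 13 is unramified.
Euler's criterion: (-151)^6 mod 13 = 12. Thus (-151|13) = -1.
Legendre symbol -1 ⇒ 13 is inert.

inert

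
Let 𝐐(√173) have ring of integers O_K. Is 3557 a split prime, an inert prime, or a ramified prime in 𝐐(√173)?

inert — (3557) stays prime in O_K

Since 173 ≡ 1 mod 4, the ring of integers is ℤ[(1+√173)/2] with discriminant 173.
disc(K) = 173 is not divisible by 3557; 3557 is unramified.
Legendre symbol by Euler's criterion: (173/3557) ≡ 173^1778 ≡ 3556 (mod 3557), i.e. (173/3557) = -1.
d is a non-residue mod p, hence 3557 remains inert in O_K.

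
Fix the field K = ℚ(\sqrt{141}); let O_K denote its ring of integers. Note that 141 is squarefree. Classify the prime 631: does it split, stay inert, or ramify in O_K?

inert — (631) stays prime in O_K

Since 141 ≡ 1 mod 4, the ring of integers is ℤ[(1+√141)/2] with discriminant 141.
631 ∤ 141, so 631 is unramified.
Euler's criterion: 141^315 mod 631 = 630. Thus (141|631) = -1.
Legendre symbol -1 ⇒ 631 is inert.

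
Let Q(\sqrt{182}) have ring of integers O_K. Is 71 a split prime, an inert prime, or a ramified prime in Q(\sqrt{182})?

d = 182 ≡ 2 (mod 4), so O_K = ℤ[√182] and disc(K) = 4d = 728.
71 ∤ 728, so 71 is unramified.
Euler's criterion: 182^35 mod 71 = 1. Thus (182|71) = 1.
(182/71) = 1, so 71 splits.

split — (71) = 𝔭₁𝔭₂ with 𝔭₁ ≠ 𝔭₂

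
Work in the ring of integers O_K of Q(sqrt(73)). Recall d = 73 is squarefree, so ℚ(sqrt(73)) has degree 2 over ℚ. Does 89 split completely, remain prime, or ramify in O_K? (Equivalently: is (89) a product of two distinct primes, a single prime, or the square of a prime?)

Since 73 ≡ 1 mod 4, the ring of integers is ℤ[(1+√73)/2] with discriminant 73.
89 ∤ 73, so 89 is unramified.
(73/89) = 73^44 mod 89 = 1, giving Legendre symbol 1.
Legendre symbol 1 ⇒ 89 is split.

split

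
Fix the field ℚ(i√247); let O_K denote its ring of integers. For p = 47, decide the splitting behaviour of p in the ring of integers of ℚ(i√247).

47 remains inert

d = -247 ≡ 1 (mod 4), so O_K = ℤ[(1+√-247)/2] and disc(K) = d = -247.
Since gcd(47, -247) = 1 the prime 47 does not ramify.
Euler's criterion: (-247)^23 mod 47 = 46. Thus (-247|47) = -1.
(-247/47) = -1, so 47 is inert.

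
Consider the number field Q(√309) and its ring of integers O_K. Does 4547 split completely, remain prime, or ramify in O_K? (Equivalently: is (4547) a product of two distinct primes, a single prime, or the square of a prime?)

d = 309 ≡ 1 (mod 4), so O_K = ℤ[(1+√309)/2] and disc(K) = d = 309.
disc(K) = 309 is not divisible by 4547; 4547 is unramified.
Legendre symbol by Euler's criterion: (309/4547) ≡ 309^2273 ≡ 4546 (mod 4547), i.e. (309/4547) = -1.
Legendre symbol -1 ⇒ 4547 is inert.

remains prime (inert)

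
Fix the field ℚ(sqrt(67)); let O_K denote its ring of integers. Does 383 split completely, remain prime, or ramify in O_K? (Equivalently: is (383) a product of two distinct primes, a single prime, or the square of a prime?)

67 mod 4 = 3, hence disc K = 4·67 = 268 and O_K = ℤ[√67].
disc(K) = 268 is not divisible by 383; 383 is unramified.
Euler's criterion: 67^191 mod 383 = 1. Thus (67|383) = 1.
(67/383) = 1, so 383 splits.

383 splits in O_K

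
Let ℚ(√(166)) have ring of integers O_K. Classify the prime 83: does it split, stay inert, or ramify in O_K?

166 mod 4 = 2, hence disc K = 4·166 = 664 and O_K = ℤ[√166].
Ramification test: 83 | 664. The prime 83 ramifies in K.

p ramifies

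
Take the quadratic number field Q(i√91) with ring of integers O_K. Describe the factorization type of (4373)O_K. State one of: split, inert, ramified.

split — (4373) = 𝔭₁𝔭₂ with 𝔭₁ ≠ 𝔭₂

d = -91 ≡ 1 (mod 4), so O_K = ℤ[(1+√-91)/2] and disc(K) = d = -91.
disc(K) = -91 is not divisible by 4373; 4373 is unramified.
Compute (-91/4373) via Euler: 4282^((4373-1)/2) mod 4373 = 1, so (-91/4373) = 1.
Legendre symbol 1 ⇒ 4373 is split.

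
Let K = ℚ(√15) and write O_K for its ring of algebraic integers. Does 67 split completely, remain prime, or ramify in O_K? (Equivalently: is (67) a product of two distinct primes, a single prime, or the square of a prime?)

Since 15 ≢ 1 mod 4, the ring of integers is ℤ[√15] with discriminant 4·15 = 60.
67 ∤ 60, so 67 is unramified.
Euler's criterion: 15^33 mod 67 = 1. Thus (15|67) = 1.
d is a quadratic residue mod p, hence 67 splits in O_K.

p splits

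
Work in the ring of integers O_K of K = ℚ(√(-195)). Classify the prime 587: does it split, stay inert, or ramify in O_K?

Since -195 ≡ 1 mod 4, the ring of integers is ℤ[(1+√-195)/2] with discriminant -195.
Since gcd(587, -195) = 1 the prime 587 does not ramify.
Euler's criterion: (-195)^293 mod 587 = 586. Thus (-195|587) = -1.
Legendre symbol -1 ⇒ 587 is inert.

p is inert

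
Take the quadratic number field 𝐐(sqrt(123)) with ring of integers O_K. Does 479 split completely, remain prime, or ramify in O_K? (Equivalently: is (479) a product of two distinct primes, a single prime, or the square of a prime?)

inert — (479) stays prime in O_K

d = 123 ≡ 3 (mod 4), so O_K = ℤ[√123] and disc(K) = 4d = 492.
Since gcd(479, 492) = 1 the prime 479 does not ramify.
Legendre symbol by Euler's criterion: (123/479) ≡ 123^239 ≡ 478 (mod 479), i.e. (123/479) = -1.
d is a non-residue mod p, hence 479 remains inert in O_K.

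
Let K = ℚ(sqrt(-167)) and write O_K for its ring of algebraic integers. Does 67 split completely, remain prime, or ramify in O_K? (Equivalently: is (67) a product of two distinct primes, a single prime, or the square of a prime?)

67 remains inert

-167 mod 4 = 1, hence disc K = -167 and O_K = ℤ[(1+√-167)/2].
disc(K) = -167 is not divisible by 67; 67 is unramified.
Legendre symbol by Euler's criterion: (-167/67) ≡ (-167)^33 ≡ 66 (mod 67), i.e. (-167/67) = -1.
d is a non-residue mod p, hence 67 remains inert in O_K.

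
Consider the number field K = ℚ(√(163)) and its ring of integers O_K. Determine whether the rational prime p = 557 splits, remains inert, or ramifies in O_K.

remains prime (inert)

Since 163 ≢ 1 mod 4, the ring of integers is ℤ[√163] with discriminant 4·163 = 652.
disc(K) = 652 is not divisible by 557; 557 is unramified.
Legendre symbol by Euler's criterion: (163/557) ≡ 163^278 ≡ 556 (mod 557), i.e. (163/557) = -1.
Legendre symbol -1 ⇒ 557 is inert.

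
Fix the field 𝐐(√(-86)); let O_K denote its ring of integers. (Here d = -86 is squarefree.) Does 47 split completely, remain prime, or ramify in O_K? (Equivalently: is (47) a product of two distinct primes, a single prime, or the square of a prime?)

-86 mod 4 = 2, hence disc K = 4·(-86) = -344 and O_K = ℤ[√-86].
Since gcd(47, -344) = 1 the prime 47 does not ramify.
(-86/47) = 8^23 mod 47 = 1, giving Legendre symbol 1.
Legendre symbol 1 ⇒ 47 is split.

p splits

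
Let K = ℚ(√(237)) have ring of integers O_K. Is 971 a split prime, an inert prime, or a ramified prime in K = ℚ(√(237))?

p is inert

d = 237 ≡ 1 (mod 4), so O_K = ℤ[(1+√237)/2] and disc(K) = d = 237.
disc(K) = 237 is not divisible by 971; 971 is unramified.
Euler's criterion: 237^485 mod 971 = 970. Thus (237|971) = -1.
(237/971) = -1, so 971 is inert.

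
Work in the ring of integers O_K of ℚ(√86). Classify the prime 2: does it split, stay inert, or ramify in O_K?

Since 86 ≢ 1 mod 4, the ring of integers is ℤ[√86] with discriminant 4·86 = 344.
disc(K) = 344 = 2·172, so p = 2 is ramified.

2 is ramified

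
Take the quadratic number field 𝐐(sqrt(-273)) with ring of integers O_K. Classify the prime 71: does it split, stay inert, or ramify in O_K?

Since -273 ≢ 1 mod 4, the ring of integers is ℤ[√-273] with discriminant 4·(-273) = -1092.
Since gcd(71, -1092) = 1 the prime 71 does not ramify.
Euler's criterion: (-273)^35 mod 71 = 70. Thus (-273|71) = -1.
d is a non-residue mod p, hence 71 remains inert in O_K.

remains prime (inert)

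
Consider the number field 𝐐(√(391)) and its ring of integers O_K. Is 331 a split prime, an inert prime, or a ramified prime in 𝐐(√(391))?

inert — (331) stays prime in O_K

d = 391 ≡ 3 (mod 4), so O_K = ℤ[√391] and disc(K) = 4d = 1564.
Since gcd(331, 1564) = 1 the prime 331 does not ramify.
Legendre symbol by Euler's criterion: (391/331) ≡ 391^165 ≡ 330 (mod 331), i.e. (391/331) = -1.
Legendre symbol -1 ⇒ 331 is inert.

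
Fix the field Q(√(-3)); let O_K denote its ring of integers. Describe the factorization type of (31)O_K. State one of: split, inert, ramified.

split — (31) = 𝔭₁𝔭₂ with 𝔭₁ ≠ 𝔭₂

-3 mod 4 = 1, hence disc K = -3 and O_K = ℤ[(1+√-3)/2].
disc(K) = -3 is not divisible by 31; 31 is unramified.
Euler's criterion: (-3)^15 mod 31 = 1. Thus (-3|31) = 1.
d is a quadratic residue mod p, hence 31 splits in O_K.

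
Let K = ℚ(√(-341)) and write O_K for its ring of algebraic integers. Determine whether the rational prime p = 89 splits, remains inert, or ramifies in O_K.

remains prime (inert)

-341 mod 4 = 3, hence disc K = 4·(-341) = -1364 and O_K = ℤ[√-341].
Since gcd(89, -1364) = 1 the prime 89 does not ramify.
Compute (-341/89) via Euler: 15^((89-1)/2) mod 89 = 88, so (-341/89) = -1.
(-341/89) = -1, so 89 is inert.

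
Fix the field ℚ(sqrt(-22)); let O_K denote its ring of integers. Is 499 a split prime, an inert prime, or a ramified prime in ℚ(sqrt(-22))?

Since -22 ≢ 1 mod 4, the ring of integers is ℤ[√-22] with discriminant 4·(-22) = -88.
Since gcd(499, -88) = 1 the prime 499 does not ramify.
(-22/499) = 477^249 mod 499 = 498, giving Legendre symbol -1.
Legendre symbol -1 ⇒ 499 is inert.

inert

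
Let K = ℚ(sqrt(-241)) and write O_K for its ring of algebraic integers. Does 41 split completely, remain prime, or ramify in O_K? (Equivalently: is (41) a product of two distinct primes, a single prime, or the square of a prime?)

Since -241 ≢ 1 mod 4, the ring of integers is ℤ[√-241] with discriminant 4·(-241) = -964.
Since gcd(41, -964) = 1 the prime 41 does not ramify.
Compute (-241/41) via Euler: 5^((41-1)/2) mod 41 = 1, so (-241/41) = 1.
Legendre symbol 1 ⇒ 41 is split.

41 splits in O_K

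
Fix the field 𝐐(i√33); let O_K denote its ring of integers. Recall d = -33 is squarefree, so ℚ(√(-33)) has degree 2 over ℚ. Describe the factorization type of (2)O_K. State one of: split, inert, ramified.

d = -33 ≡ 3 (mod 4), so O_K = ℤ[√-33] and disc(K) = 4d = -132.
disc(K) = -132 = 2·(-66), so p = 2 is ramified.

ramified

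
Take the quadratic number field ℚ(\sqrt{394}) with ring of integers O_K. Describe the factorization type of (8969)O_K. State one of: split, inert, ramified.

split

d = 394 ≡ 2 (mod 4), so O_K = ℤ[√394] and disc(K) = 4d = 1576.
8969 ∤ 1576, so 8969 is unramified.
Legendre symbol by Euler's criterion: (394/8969) ≡ 394^4484 ≡ 1 (mod 8969), i.e. (394/8969) = 1.
Legendre symbol 1 ⇒ 8969 is split.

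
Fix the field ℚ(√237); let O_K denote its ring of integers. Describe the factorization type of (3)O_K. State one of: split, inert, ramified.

Since 237 ≡ 1 mod 4, the ring of integers is ℤ[(1+√237)/2] with discriminant 237.
disc(K) = 237 = 3·79, so p = 3 is ramified.

ramified — (3) = 𝔭²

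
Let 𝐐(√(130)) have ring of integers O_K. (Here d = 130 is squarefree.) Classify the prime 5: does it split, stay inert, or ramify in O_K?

ramified

130 mod 4 = 2, hence disc K = 4·130 = 520 and O_K = ℤ[√130].
5 divides disc(K) = 520, so 5 ramifies.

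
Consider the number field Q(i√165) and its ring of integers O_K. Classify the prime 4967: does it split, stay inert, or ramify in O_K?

d = -165 ≡ 3 (mod 4), so O_K = ℤ[√-165] and disc(K) = 4d = -660.
4967 ∤ -660, so 4967 is unramified.
(-165/4967) = 4802^2483 mod 4967 = 1, giving Legendre symbol 1.
Legendre symbol 1 ⇒ 4967 is split.

4967 splits in O_K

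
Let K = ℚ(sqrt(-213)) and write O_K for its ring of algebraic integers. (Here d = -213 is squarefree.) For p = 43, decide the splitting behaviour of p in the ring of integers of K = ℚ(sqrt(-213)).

remains prime (inert)

Since -213 ≢ 1 mod 4, the ring of integers is ℤ[√-213] with discriminant 4·(-213) = -852.
Since gcd(43, -852) = 1 the prime 43 does not ramify.
(-213/43) = 2^21 mod 43 = 42, giving Legendre symbol -1.
(-213/43) = -1, so 43 is inert.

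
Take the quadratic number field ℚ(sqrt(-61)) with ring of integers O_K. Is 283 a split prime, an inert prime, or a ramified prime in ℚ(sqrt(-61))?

Since -61 ≢ 1 mod 4, the ring of integers is ℤ[√-61] with discriminant 4·(-61) = -244.
Since gcd(283, -244) = 1 the prime 283 does not ramify.
Euler's criterion: (-61)^141 mod 283 = 282. Thus (-61|283) = -1.
Legendre symbol -1 ⇒ 283 is inert.

inert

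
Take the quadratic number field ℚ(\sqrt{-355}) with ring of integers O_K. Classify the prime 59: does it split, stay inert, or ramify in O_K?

inert

d = -355 ≡ 1 (mod 4), so O_K = ℤ[(1+√-355)/2] and disc(K) = d = -355.
disc(K) = -355 is not divisible by 59; 59 is unramified.
Legendre symbol by Euler's criterion: (-355/59) ≡ (-355)^29 ≡ 58 (mod 59), i.e. (-355/59) = -1.
Legendre symbol -1 ⇒ 59 is inert.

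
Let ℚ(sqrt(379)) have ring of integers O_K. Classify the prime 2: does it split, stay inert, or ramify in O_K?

Since 379 ≢ 1 mod 4, the ring of integers is ℤ[√379] with discriminant 4·379 = 1516.
Ramification test: 2 | 1516. The prime 2 ramifies in K.

ramified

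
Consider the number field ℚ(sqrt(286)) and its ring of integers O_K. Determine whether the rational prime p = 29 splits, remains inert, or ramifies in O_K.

286 mod 4 = 2, hence disc K = 4·286 = 1144 and O_K = ℤ[√286].
29 ∤ 1144, so 29 is unramified.
Legendre symbol by Euler's criterion: (286/29) ≡ 286^14 ≡ 1 (mod 29), i.e. (286/29) = 1.
(286/29) = 1, so 29 splits.

split — (29) = 𝔭₁𝔭₂ with 𝔭₁ ≠ 𝔭₂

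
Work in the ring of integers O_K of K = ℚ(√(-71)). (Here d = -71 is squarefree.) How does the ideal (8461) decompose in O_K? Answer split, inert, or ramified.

split

Since -71 ≡ 1 mod 4, the ring of integers is ℤ[(1+√-71)/2] with discriminant -71.
disc(K) = -71 is not divisible by 8461; 8461 is unramified.
Compute (-71/8461) via Euler: 8390^((8461-1)/2) mod 8461 = 1, so (-71/8461) = 1.
(-71/8461) = 1, so 8461 splits.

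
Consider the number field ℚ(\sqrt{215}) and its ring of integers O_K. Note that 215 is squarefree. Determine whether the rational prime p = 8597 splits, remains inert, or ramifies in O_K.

8597 remains inert

Since 215 ≢ 1 mod 4, the ring of integers is ℤ[√215] with discriminant 4·215 = 860.
8597 ∤ 860, so 8597 is unramified.
Legendre symbol by Euler's criterion: (215/8597) ≡ 215^4298 ≡ 8596 (mod 8597), i.e. (215/8597) = -1.
(215/8597) = -1, so 8597 is inert.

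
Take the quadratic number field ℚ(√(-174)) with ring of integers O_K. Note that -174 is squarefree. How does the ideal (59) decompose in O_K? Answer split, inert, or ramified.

d = -174 ≡ 2 (mod 4), so O_K = ℤ[√-174] and disc(K) = 4d = -696.
Since gcd(59, -696) = 1 the prime 59 does not ramify.
Euler's criterion: (-174)^29 mod 59 = 1. Thus (-174|59) = 1.
Legendre symbol 1 ⇒ 59 is split.

59 splits in O_K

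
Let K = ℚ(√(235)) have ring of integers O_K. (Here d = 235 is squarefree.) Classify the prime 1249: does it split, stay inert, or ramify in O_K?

p splits

235 mod 4 = 3, hence disc K = 4·235 = 940 and O_K = ℤ[√235].
1249 ∤ 940, so 1249 is unramified.
(235/1249) = 235^624 mod 1249 = 1, giving Legendre symbol 1.
(235/1249) = 1, so 1249 splits.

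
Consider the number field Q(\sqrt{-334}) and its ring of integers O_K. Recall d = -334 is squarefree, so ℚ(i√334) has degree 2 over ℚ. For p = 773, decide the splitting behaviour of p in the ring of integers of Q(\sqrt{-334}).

splits completely

-334 mod 4 = 2, hence disc K = 4·(-334) = -1336 and O_K = ℤ[√-334].
disc(K) = -1336 is not divisible by 773; 773 is unramified.
Legendre symbol by Euler's criterion: (-334/773) ≡ (-334)^386 ≡ 1 (mod 773), i.e. (-334/773) = 1.
(-334/773) = 1, so 773 splits.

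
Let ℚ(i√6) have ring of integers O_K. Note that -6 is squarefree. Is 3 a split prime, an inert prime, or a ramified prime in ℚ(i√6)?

Since -6 ≢ 1 mod 4, the ring of integers is ℤ[√-6] with discriminant 4·(-6) = -24.
Ramification test: 3 | -24. The prime 3 ramifies in K.

3 is ramified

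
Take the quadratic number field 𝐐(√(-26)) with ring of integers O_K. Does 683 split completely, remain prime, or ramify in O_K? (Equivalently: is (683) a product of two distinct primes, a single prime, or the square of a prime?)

d = -26 ≡ 2 (mod 4), so O_K = ℤ[√-26] and disc(K) = 4d = -104.
disc(K) = -104 is not divisible by 683; 683 is unramified.
(-26/683) = 657^341 mod 683 = 682, giving Legendre symbol -1.
Legendre symbol -1 ⇒ 683 is inert.

683 remains inert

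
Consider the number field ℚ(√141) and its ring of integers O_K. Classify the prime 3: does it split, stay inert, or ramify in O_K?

Since 141 ≡ 1 mod 4, the ring of integers is ℤ[(1+√141)/2] with discriminant 141.
disc(K) = 141 = 3·47, so p = 3 is ramified.

ramified — (3) = 𝔭²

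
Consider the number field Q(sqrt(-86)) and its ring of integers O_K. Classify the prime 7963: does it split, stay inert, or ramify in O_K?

Since -86 ≢ 1 mod 4, the ring of integers is ℤ[√-86] with discriminant 4·(-86) = -344.
7963 ∤ -344, so 7963 is unramified.
Euler's criterion: (-86)^3981 mod 7963 = 1. Thus (-86|7963) = 1.
(-86/7963) = 1, so 7963 splits.

p splits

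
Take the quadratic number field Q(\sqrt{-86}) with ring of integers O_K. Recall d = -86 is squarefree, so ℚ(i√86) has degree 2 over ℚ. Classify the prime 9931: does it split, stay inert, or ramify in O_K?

inert — (9931) stays prime in O_K

Since -86 ≢ 1 mod 4, the ring of integers is ℤ[√-86] with discriminant 4·(-86) = -344.
disc(K) = -344 is not divisible by 9931; 9931 is unramified.
Legendre symbol by Euler's criterion: (-86/9931) ≡ (-86)^4965 ≡ 9930 (mod 9931), i.e. (-86/9931) = -1.
Legendre symbol -1 ⇒ 9931 is inert.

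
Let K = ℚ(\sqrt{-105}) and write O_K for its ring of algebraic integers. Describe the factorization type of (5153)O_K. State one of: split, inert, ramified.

split

-105 mod 4 = 3, hence disc K = 4·(-105) = -420 and O_K = ℤ[√-105].
Since gcd(5153, -420) = 1 the prime 5153 does not ramify.
Euler's criterion: (-105)^2576 mod 5153 = 1. Thus (-105|5153) = 1.
d is a quadratic residue mod p, hence 5153 splits in O_K.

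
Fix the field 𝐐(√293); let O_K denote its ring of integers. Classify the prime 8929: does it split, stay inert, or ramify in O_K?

inert — (8929) stays prime in O_K

Since 293 ≡ 1 mod 4, the ring of integers is ℤ[(1+√293)/2] with discriminant 293.
8929 ∤ 293, so 8929 is unramified.
Legendre symbol by Euler's criterion: (293/8929) ≡ 293^4464 ≡ 8928 (mod 8929), i.e. (293/8929) = -1.
Legendre symbol -1 ⇒ 8929 is inert.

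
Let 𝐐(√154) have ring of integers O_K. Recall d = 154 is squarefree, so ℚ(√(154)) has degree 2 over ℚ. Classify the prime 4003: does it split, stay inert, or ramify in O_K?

154 mod 4 = 2, hence disc K = 4·154 = 616 and O_K = ℤ[√154].
disc(K) = 616 is not divisible by 4003; 4003 is unramified.
Legendre symbol by Euler's criterion: (154/4003) ≡ 154^2001 ≡ 4002 (mod 4003), i.e. (154/4003) = -1.
(154/4003) = -1, so 4003 is inert.

4003 remains inert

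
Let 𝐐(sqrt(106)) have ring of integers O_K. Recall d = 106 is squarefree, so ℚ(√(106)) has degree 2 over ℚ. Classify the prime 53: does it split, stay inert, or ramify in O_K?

106 mod 4 = 2, hence disc K = 4·106 = 424 and O_K = ℤ[√106].
disc(K) = 424 = 53·8, so p = 53 is ramified.

ramified — (53) = 𝔭²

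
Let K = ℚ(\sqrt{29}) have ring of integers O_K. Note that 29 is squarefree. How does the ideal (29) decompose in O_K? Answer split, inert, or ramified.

d = 29 ≡ 1 (mod 4), so O_K = ℤ[(1+√29)/2] and disc(K) = d = 29.
disc(K) = 29 = 29·1, so p = 29 is ramified.

29 is ramified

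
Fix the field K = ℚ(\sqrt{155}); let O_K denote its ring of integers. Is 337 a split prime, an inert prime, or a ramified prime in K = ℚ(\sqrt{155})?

split — (337) = 𝔭₁𝔭₂ with 𝔭₁ ≠ 𝔭₂

Since 155 ≢ 1 mod 4, the ring of integers is ℤ[√155] with discriminant 4·155 = 620.
Since gcd(337, 620) = 1 the prime 337 does not ramify.
(155/337) = 155^168 mod 337 = 1, giving Legendre symbol 1.
Legendre symbol 1 ⇒ 337 is split.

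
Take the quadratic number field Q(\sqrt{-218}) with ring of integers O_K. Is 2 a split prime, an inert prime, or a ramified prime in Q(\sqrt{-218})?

ramified

-218 mod 4 = 2, hence disc K = 4·(-218) = -872 and O_K = ℤ[√-218].
disc(K) = -872 = 2·(-436), so p = 2 is ramified.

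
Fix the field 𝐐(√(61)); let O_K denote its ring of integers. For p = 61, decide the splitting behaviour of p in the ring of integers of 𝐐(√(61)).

61 mod 4 = 1, hence disc K = 61 and O_K = ℤ[(1+√61)/2].
Ramification test: 61 | 61. The prime 61 ramifies in K.

p ramifies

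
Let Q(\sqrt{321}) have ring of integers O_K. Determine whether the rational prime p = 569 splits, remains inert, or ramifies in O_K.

d = 321 ≡ 1 (mod 4), so O_K = ℤ[(1+√321)/2] and disc(K) = d = 321.
569 ∤ 321, so 569 is unramified.
Legendre symbol by Euler's criterion: (321/569) ≡ 321^284 ≡ 568 (mod 569), i.e. (321/569) = -1.
d is a non-residue mod p, hence 569 remains inert in O_K.

inert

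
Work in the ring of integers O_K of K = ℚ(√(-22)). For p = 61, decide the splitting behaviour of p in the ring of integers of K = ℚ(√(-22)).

Since -22 ≢ 1 mod 4, the ring of integers is ℤ[√-22] with discriminant 4·(-22) = -88.
61 ∤ -88, so 61 is unramified.
Compute (-22/61) via Euler: 39^((61-1)/2) mod 61 = 1, so (-22/61) = 1.
(-22/61) = 1, so 61 splits.

split — (61) = 𝔭₁𝔭₂ with 𝔭₁ ≠ 𝔭₂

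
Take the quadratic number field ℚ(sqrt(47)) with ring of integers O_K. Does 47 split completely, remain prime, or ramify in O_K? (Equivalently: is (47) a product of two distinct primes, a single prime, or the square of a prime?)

47 mod 4 = 3, hence disc K = 4·47 = 188 and O_K = ℤ[√47].
47 divides disc(K) = 188, so 47 ramifies.

47 is ramified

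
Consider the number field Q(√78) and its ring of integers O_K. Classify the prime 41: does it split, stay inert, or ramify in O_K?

d = 78 ≡ 2 (mod 4), so O_K = ℤ[√78] and disc(K) = 4d = 312.
41 ∤ 312, so 41 is unramified.
(78/41) = 37^20 mod 41 = 1, giving Legendre symbol 1.
(78/41) = 1, so 41 splits.

p splits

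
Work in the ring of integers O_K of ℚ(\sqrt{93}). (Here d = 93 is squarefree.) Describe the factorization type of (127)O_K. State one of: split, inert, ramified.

remains prime (inert)

93 mod 4 = 1, hence disc K = 93 and O_K = ℤ[(1+√93)/2].
disc(K) = 93 is not divisible by 127; 127 is unramified.
Compute (93/127) via Euler: 93^((127-1)/2) mod 127 = 126, so (93/127) = -1.
(93/127) = -1, so 127 is inert.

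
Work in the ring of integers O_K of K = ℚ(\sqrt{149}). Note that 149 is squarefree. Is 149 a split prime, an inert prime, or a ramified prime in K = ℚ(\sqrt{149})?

ramified — (149) = 𝔭²

d = 149 ≡ 1 (mod 4), so O_K = ℤ[(1+√149)/2] and disc(K) = d = 149.
149 divides disc(K) = 149, so 149 ramifies.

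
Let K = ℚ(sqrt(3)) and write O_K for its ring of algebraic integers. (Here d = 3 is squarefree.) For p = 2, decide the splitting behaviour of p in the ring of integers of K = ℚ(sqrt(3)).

ramified

3 mod 4 = 3, hence disc K = 4·3 = 12 and O_K = ℤ[√3].
disc(K) = 12 = 2·6, so p = 2 is ramified.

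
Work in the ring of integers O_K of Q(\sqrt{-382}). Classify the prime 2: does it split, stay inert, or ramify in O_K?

ramified

d = -382 ≡ 2 (mod 4), so O_K = ℤ[√-382] and disc(K) = 4d = -1528.
disc(K) = -1528 = 2·(-764), so p = 2 is ramified.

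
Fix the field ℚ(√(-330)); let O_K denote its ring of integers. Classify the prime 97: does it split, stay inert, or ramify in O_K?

remains prime (inert)

-330 mod 4 = 2, hence disc K = 4·(-330) = -1320 and O_K = ℤ[√-330].
disc(K) = -1320 is not divisible by 97; 97 is unramified.
Legendre symbol by Euler's criterion: (-330/97) ≡ (-330)^48 ≡ 96 (mod 97), i.e. (-330/97) = -1.
d is a non-residue mod p, hence 97 remains inert in O_K.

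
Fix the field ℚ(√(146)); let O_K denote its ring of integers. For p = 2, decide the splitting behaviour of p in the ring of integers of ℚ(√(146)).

Since 146 ≢ 1 mod 4, the ring of integers is ℤ[√146] with discriminant 4·146 = 584.
2 divides disc(K) = 584, so 2 ramifies.

ramified — (2) = 𝔭²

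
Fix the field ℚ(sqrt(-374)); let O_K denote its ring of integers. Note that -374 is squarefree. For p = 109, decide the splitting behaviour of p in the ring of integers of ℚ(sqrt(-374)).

d = -374 ≡ 2 (mod 4), so O_K = ℤ[√-374] and disc(K) = 4d = -1496.
disc(K) = -1496 is not divisible by 109; 109 is unramified.
Euler's criterion: (-374)^54 mod 109 = 108. Thus (-374|109) = -1.
Legendre symbol -1 ⇒ 109 is inert.

remains prime (inert)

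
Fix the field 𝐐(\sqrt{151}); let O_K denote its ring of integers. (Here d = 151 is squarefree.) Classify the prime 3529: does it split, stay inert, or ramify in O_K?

p is inert

Since 151 ≢ 1 mod 4, the ring of integers is ℤ[√151] with discriminant 4·151 = 604.
Since gcd(3529, 604) = 1 the prime 3529 does not ramify.
Compute (151/3529) via Euler: 151^((3529-1)/2) mod 3529 = 3528, so (151/3529) = -1.
(151/3529) = -1, so 3529 is inert.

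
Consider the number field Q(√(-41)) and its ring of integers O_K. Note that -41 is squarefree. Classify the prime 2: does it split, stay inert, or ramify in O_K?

-41 mod 4 = 3, hence disc K = 4·(-41) = -164 and O_K = ℤ[√-41].
Ramification test: 2 | -164. The prime 2 ramifies in K.

ramified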